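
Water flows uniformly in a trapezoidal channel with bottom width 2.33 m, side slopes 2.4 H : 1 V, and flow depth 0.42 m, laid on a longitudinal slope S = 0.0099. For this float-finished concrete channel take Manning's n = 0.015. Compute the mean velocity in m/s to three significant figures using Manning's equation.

3.04 m/s

A = (b + z·y)·y = (2.33 + 2.4×0.42)×0.42 = 1.402 m²
P = b + 2y√(1+z²) = 2.33 + 2×0.42×√(1+2.4²) = 4.514 m
R = A/P = 1.402/4.514 = 0.3106 m
Q = (1/n)·A·R^(2/3)·S^(1/2) = (1/0.015) × 1.402 × 0.3106^(2/3) × 0.0099^(1/2) = 4.265 m³/s
V = Q/A = 4.265/1.402 = 3.042 m/s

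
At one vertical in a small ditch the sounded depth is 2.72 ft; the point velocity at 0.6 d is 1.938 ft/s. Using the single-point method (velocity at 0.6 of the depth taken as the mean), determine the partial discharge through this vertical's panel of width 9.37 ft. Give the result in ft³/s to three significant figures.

49.4 ft³/s

v̄ = v₀.₆ = 1.938 ft/s
q = v̄ × d × w = 1.938 × 2.72 × 9.37 = 49.39 ft³/s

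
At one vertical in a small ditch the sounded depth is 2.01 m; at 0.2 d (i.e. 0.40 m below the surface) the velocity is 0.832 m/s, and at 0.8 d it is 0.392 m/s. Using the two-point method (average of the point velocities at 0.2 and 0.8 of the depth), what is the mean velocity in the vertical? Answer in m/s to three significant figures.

v̄ = (0.832 + 0.392) / 2 = 0.6120 m/s

0.612 m/s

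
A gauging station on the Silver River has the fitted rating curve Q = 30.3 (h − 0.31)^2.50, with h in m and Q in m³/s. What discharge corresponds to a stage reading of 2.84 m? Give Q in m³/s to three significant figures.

Q = 30.3 × (2.84 − 0.31)^2.50 = 30.3 × 2.53^2.50 = 308.5 m³/s

308 m³/s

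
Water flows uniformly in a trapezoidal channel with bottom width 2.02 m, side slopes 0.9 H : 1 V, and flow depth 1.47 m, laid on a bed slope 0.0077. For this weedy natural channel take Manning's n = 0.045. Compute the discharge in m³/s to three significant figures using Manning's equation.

8.41 m³/s

A = (b + z·y)·y = (2.02 + 0.9×1.47)×1.47 = 4.914 m²
P = b + 2y√(1+z²) = 2.02 + 2×1.47×√(1+0.9²) = 5.975 m
R = A/P = 4.914/5.975 = 0.8224 m
Q = (1/n)·A·R^(2/3)·S^(1/2) = (1/0.045) × 4.914 × 0.8224^(2/3) × 0.0077^(1/2) = 8.412 m³/s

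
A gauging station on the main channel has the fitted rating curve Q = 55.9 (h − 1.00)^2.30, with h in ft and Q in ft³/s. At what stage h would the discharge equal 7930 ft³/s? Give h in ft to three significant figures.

h − h₀ = (Q/C)^(1/b) = (7930/55.9)^(1/2.30) = 8.622 ft
h = 1.00 + 8.622 = 9.622 ft

9.62 ft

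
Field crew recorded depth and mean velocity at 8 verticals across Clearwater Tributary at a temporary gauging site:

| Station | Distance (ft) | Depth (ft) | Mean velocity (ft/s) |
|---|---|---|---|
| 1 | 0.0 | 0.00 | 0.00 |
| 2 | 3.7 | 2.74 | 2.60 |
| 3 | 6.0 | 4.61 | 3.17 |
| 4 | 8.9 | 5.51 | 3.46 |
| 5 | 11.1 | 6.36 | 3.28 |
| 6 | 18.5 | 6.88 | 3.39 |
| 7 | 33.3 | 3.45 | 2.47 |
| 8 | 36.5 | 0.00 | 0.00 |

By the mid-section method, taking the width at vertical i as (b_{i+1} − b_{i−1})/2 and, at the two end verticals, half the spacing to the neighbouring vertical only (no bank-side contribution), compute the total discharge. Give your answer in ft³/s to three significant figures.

w_2 = (6.0 − 0.0)/2 = 3 ft; q_2 = 2.60 × 2.74 × 3 = 21.37 ft³/s
w_3 = (8.9 − 3.7)/2 = 2.6 ft; q_3 = 3.17 × 4.61 × 2.6 = 38.00 ft³/s
w_4 = (11.1 − 6.0)/2 = 2.55 ft; q_4 = 3.46 × 5.51 × 2.55 = 48.61 ft³/s
w_5 = (18.5 − 8.9)/2 = 4.8 ft; q_5 = 3.28 × 6.36 × 4.8 = 100.1 ft³/s
w_6 = (33.3 − 11.1)/2 = 11.1 ft; q_6 = 3.39 × 6.88 × 11.1 = 258.9 ft³/s
w_7 = (36.5 − 18.5)/2 = 9 ft; q_7 = 2.47 × 3.45 × 9 = 76.69 ft³/s
Stations 1, 8 contribute zero (depth or velocity is 0).
Q = Σ qᵢ = 543.7 ft³/s

544 ft³/s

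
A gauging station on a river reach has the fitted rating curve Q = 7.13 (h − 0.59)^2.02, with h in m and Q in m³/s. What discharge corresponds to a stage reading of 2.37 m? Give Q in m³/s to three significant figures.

Q = 7.13 × (2.37 − 0.59)^2.02 = 7.13 × 1.78^2.02 = 22.85 m³/s

22.9 m³/s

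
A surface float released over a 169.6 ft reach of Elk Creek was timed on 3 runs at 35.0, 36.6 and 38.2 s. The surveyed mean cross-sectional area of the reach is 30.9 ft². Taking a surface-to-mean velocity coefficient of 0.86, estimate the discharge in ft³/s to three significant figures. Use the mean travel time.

123 ft³/s

t̄ = (35.0 + 36.6 + 38.2) / 3 = 36.6 s
v_surface = L / t̄ = 169.6 / 36.6 = 4.634 ft/s
v_mean = 0.86 × 4.634 = 3.985 ft/s
Q = A × v_mean = 30.9 × 3.985 = 123.1 ft³/s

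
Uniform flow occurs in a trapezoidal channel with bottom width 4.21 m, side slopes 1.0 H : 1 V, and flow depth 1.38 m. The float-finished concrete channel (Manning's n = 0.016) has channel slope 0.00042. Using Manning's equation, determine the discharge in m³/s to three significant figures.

9.55 m³/s

A = (b + z·y)·y = (4.21 + 1.0×1.38)×1.38 = 7.714 m²
P = b + 2y√(1+z²) = 4.21 + 2×1.38×√(1+1.0²) = 8.113 m
R = A/P = 7.714/8.113 = 0.9508 m
Q = (1/n)·A·R^(2/3)·S^(1/2) = (1/0.016) × 7.714 × 0.9508^(2/3) × 0.00042^(1/2) = 9.554 m³/s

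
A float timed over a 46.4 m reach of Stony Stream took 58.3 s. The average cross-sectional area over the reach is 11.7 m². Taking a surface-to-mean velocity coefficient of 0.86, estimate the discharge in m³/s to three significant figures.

8.01 m³/s

v_surface = L / t̄ = 46.4 / 58.3 = 0.7959 m/s
v_mean = 0.86 × 0.7959 = 0.6845 m/s
Q = A × v_mean = 11.7 × 0.6845 = 8.008 m³/s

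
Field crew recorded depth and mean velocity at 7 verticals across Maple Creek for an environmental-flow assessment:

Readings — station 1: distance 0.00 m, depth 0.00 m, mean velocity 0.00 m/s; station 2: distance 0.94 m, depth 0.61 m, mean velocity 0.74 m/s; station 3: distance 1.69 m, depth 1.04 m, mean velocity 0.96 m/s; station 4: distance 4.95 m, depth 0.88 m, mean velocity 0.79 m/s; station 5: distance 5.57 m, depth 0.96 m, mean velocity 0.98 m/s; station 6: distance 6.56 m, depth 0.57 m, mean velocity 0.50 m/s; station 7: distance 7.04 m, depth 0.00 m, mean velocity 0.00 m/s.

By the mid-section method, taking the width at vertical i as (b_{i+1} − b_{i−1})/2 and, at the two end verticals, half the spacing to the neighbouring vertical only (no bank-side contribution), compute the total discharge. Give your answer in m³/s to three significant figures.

w_2 = (1.69 − 0.00)/2 = 0.845 m; q_2 = 0.74 × 0.61 × 0.845 = 0.3814 m³/s
w_3 = (4.95 − 0.94)/2 = 2.005 m; q_3 = 0.96 × 1.04 × 2.005 = 2.002 m³/s
w_4 = (5.57 − 1.69)/2 = 1.94 m; q_4 = 0.79 × 0.88 × 1.94 = 1.349 m³/s
w_5 = (6.56 − 4.95)/2 = 0.805 m; q_5 = 0.98 × 0.96 × 0.805 = 0.7573 m³/s
w_6 = (7.04 − 5.57)/2 = 0.735 m; q_6 = 0.50 × 0.57 × 0.735 = 0.2095 m³/s
Stations 1, 7 contribute zero (depth or velocity is 0).
Q = Σ qᵢ = 4.699 m³/s

4.70 m³/s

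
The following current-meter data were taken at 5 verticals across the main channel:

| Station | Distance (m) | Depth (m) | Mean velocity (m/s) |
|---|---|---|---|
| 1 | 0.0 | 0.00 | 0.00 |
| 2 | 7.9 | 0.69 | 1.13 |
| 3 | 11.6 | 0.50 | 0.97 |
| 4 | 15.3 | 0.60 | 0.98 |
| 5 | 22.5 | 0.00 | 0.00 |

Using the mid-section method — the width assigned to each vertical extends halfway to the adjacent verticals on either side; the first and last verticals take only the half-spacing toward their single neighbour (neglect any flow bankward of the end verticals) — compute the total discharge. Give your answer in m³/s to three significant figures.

w_2 = (11.6 − 0.0)/2 = 5.8 m; q_2 = 1.13 × 0.69 × 5.8 = 4.522 m³/s
w_3 = (15.3 − 7.9)/2 = 3.7 m; q_3 = 0.97 × 0.50 × 3.7 = 1.795 m³/s
w_4 = (22.5 − 11.6)/2 = 5.45 m; q_4 = 0.98 × 0.60 × 5.45 = 3.205 m³/s
Stations 1, 5 contribute zero (depth or velocity is 0).
Q = Σ qᵢ = 9.521 m³/s

9.52 m³/s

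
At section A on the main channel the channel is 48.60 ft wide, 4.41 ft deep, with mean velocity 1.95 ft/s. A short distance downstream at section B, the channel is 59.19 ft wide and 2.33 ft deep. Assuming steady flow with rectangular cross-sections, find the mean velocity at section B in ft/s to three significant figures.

3.03 ft/s

Q = A₁V₁ = (48.60×4.41) × 1.95 = 417.9 ft³/s
A₂ = 59.19 × 2.33 = 137.9 ft²
V₂ = Q/A₂ = 417.9/137.9 = 3.030 ft/s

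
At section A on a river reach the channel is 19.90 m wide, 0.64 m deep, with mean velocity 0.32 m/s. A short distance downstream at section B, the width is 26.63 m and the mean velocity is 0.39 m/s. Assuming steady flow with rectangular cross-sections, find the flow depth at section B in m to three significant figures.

Q = A₁V₁ = (19.90×0.64) × 0.32 = 4.076 m³/s
d₂ = Q/(b₂ V₂) = 4.076/(26.63×0.39) = 0.3924 m

0.392 m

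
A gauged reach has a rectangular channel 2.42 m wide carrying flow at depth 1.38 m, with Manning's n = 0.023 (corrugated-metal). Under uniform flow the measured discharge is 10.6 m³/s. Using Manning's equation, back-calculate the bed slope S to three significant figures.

A = b·y = 2.42 × 1.38 = 3.340 m²
P = b + 2y = 2.42 + 2×1.38 = 5.180 m
R = A/P = 3.340/5.180 = 0.6447 m
S = (Q·n / (1·A·R^(2/3)))² = (10.6×0.023 / (1×3.340×0.7463))² = 0.009569

0.00957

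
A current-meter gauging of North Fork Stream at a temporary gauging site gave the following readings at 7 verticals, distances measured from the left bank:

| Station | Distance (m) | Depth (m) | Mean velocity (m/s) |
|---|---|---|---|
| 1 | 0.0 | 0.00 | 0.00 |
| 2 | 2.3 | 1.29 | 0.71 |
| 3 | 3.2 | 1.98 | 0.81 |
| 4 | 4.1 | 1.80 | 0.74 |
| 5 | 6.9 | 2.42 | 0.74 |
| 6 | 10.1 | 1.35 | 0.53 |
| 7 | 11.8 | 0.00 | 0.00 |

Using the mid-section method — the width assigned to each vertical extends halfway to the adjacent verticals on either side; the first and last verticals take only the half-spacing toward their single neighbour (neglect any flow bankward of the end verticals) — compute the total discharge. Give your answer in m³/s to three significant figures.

w_2 = (3.2 − 0.0)/2 = 1.6 m; q_2 = 0.71 × 1.29 × 1.6 = 1.465 m³/s
w_3 = (4.1 − 2.3)/2 = 0.9 m; q_3 = 0.81 × 1.98 × 0.9 = 1.443 m³/s
w_4 = (6.9 − 3.2)/2 = 1.85 m; q_4 = 0.74 × 1.80 × 1.85 = 2.464 m³/s
w_5 = (10.1 − 4.1)/2 = 3 m; q_5 = 0.74 × 2.42 × 3 = 5.372 m³/s
w_6 = (11.8 − 6.9)/2 = 2.45 m; q_6 = 0.53 × 1.35 × 2.45 = 1.753 m³/s
Stations 1, 7 contribute zero (depth or velocity is 0).
Q = Σ qᵢ = 12.50 m³/s

12.5 m³/s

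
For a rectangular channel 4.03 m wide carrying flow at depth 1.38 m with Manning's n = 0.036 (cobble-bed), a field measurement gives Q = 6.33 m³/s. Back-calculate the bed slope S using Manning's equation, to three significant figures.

A = b·y = 4.03 × 1.38 = 5.561 m²
P = b + 2y = 4.03 + 2×1.38 = 6.790 m
R = A/P = 5.561/6.790 = 0.8191 m
S = (Q·n / (1·A·R^(2/3)))² = (6.33×0.036 / (1×5.561×0.8754))² = 0.002191

0.00219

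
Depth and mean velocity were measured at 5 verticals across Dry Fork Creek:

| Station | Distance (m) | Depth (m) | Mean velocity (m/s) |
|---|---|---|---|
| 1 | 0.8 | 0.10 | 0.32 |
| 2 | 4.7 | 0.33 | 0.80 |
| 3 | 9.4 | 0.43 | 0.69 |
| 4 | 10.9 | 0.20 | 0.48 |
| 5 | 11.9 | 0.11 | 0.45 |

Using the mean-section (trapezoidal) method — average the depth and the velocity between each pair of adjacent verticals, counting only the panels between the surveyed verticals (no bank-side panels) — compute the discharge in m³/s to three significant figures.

Panel 1-2: Δb = 3.9 m, d̄ = (0.10+0.33)/2 = 0.215, v̄ = (0.32+0.80)/2 = 0.56 → q = 3.9×0.215×0.56 = 0.4696 m³/s
Panel 2-3: Δb = 4.7 m, d̄ = (0.33+0.43)/2 = 0.38, v̄ = (0.80+0.69)/2 = 0.745 → q = 4.7×0.38×0.745 = 1.331 m³/s
Panel 3-4: Δb = 1.5 m, d̄ = (0.43+0.20)/2 = 0.315, v̄ = (0.69+0.48)/2 = 0.585 → q = 1.5×0.315×0.585 = 0.2764 m³/s
Panel 4-5: Δb = 1 m, d̄ = (0.20+0.11)/2 = 0.155, v̄ = (0.48+0.45)/2 = 0.465 → q = 1×0.155×0.465 = 0.07208 m³/s
Q = Σ q = 2.149 m³/s

2.15 m³/s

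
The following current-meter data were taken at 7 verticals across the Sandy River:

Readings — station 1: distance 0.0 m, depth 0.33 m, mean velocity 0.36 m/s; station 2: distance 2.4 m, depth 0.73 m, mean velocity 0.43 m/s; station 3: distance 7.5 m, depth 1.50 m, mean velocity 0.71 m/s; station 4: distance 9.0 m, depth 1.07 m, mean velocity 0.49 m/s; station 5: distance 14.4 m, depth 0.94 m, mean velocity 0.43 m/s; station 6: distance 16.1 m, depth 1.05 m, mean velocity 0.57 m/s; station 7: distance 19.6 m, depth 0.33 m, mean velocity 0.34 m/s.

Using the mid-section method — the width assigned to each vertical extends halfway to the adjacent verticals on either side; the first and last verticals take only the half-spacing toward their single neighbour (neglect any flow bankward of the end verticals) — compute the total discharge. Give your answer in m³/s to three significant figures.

w_1 = (2.4 − 0.0)/2 = 1.2 m; q_1 = 0.36 × 0.33 × 1.2 = 0.1426 m³/s
w_2 = (7.5 − 0.0)/2 = 3.75 m; q_2 = 0.43 × 0.73 × 3.75 = 1.177 m³/s
w_3 = (9.0 − 2.4)/2 = 3.3 m; q_3 = 0.71 × 1.50 × 3.3 = 3.515 m³/s
w_4 = (14.4 − 7.5)/2 = 3.45 m; q_4 = 0.49 × 1.07 × 3.45 = 1.809 m³/s
w_5 = (16.1 − 9.0)/2 = 3.55 m; q_5 = 0.43 × 0.94 × 3.55 = 1.435 m³/s
w_6 = (19.6 − 14.4)/2 = 2.6 m; q_6 = 0.57 × 1.05 × 2.6 = 1.556 m³/s
w_7 = (19.6 − 16.1)/2 = 1.75 m; q_7 = 0.34 × 0.33 × 1.75 = 0.1964 m³/s
Q = Σ qᵢ = 9.830 m³/s

9.83 m³/s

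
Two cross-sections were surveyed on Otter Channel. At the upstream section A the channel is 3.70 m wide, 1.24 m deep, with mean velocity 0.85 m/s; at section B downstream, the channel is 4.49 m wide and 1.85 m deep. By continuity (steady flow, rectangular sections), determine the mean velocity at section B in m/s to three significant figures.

0.469 m/s

Q = A₁V₁ = (3.70×1.24) × 0.85 = 3.900 m³/s
A₂ = 4.49 × 1.85 = 8.307 m²
V₂ = Q/A₂ = 3.900/8.307 = 0.4695 m/s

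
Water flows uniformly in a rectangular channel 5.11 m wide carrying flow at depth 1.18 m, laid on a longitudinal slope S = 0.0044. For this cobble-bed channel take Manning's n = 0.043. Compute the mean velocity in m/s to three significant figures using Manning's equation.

A = b·y = 5.11 × 1.18 = 6.030 m²
P = b + 2y = 5.11 + 2×1.18 = 7.470 m
R = A/P = 6.030/7.470 = 0.8072 m
Q = (1/n)·A·R^(2/3)·S^(1/2) = (1/0.043) × 6.030 × 0.8072^(2/3) × 0.0044^(1/2) = 8.064 m³/s
V = Q/A = 8.064/6.030 = 1.337 m/s

1.34 m/s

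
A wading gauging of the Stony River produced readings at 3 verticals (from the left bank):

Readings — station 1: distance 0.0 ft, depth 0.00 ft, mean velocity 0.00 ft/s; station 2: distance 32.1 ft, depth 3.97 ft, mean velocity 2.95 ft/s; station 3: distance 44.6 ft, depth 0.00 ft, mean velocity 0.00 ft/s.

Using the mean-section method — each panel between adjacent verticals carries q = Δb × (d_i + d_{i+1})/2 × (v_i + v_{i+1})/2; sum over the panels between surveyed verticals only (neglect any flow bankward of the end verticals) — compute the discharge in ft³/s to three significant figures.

131 ft³/s

Panel 1-2: Δb = 32.1 ft, d̄ = (0.00+3.97)/2 = 1.985, v̄ = (0.00+2.95)/2 = 1.475 → q = 32.1×1.985×1.475 = 93.98 ft³/s
Panel 2-3: Δb = 12.5 ft, d̄ = (3.97+0.00)/2 = 1.985, v̄ = (2.95+0.00)/2 = 1.475 → q = 12.5×1.985×1.475 = 36.60 ft³/s
Q = Σ q = 130.6 ft³/s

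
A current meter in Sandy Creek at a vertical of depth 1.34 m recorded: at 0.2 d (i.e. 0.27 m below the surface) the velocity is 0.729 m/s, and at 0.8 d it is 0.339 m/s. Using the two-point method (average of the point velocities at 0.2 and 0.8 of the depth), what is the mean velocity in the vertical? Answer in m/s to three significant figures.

v̄ = (0.729 + 0.339) / 2 = 0.5340 m/s

0.534 m/s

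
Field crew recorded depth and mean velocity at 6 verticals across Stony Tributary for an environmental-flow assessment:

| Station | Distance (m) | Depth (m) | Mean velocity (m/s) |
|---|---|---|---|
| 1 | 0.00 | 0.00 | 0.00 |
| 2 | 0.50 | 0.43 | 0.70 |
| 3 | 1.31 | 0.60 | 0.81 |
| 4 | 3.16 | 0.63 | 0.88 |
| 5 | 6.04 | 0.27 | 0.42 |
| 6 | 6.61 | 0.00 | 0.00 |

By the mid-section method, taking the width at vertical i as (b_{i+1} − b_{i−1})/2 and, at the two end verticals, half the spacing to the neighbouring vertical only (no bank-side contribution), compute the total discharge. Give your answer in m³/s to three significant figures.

w_2 = (1.31 − 0.00)/2 = 0.655 m; q_2 = 0.70 × 0.43 × 0.655 = 0.1972 m³/s
w_3 = (3.16 − 0.50)/2 = 1.33 m; q_3 = 0.81 × 0.60 × 1.33 = 0.6464 m³/s
w_4 = (6.04 − 1.31)/2 = 2.365 m; q_4 = 0.88 × 0.63 × 2.365 = 1.311 m³/s
w_5 = (6.61 − 3.16)/2 = 1.725 m; q_5 = 0.42 × 0.27 × 1.725 = 0.1956 m³/s
Stations 1, 6 contribute zero (depth or velocity is 0).
Q = Σ qᵢ = 2.350 m³/s

2.35 m³/s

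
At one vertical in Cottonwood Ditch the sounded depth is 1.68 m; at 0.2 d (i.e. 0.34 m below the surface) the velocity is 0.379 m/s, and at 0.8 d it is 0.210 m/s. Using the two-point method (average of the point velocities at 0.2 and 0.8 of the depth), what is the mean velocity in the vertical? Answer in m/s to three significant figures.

v̄ = (0.379 + 0.210) / 2 = 0.2945 m/s

0.295 m/s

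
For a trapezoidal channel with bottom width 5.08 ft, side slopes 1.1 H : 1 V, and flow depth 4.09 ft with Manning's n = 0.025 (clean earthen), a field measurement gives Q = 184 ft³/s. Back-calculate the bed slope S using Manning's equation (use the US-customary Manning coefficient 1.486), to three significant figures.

A = (b + z·y)·y = (5.08 + 1.1×4.09)×4.09 = 39.18 ft²
P = b + 2y√(1+z²) = 5.08 + 2×4.09×√(1+1.1²) = 17.24 ft
R = A/P = 39.18/17.24 = 2.272 ft
S = (Q·n / (1.486·A·R^(2/3)))² = (184×0.025 / (1.486×39.18×1.728))² = 0.002090

0.00209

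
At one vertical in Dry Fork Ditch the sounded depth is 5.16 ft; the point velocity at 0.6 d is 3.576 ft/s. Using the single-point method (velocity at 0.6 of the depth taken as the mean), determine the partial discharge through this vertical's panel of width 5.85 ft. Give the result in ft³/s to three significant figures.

v̄ = v₀.₆ = 3.576 ft/s
q = v̄ × d × w = 3.576 × 5.16 × 5.85 = 107.9 ft³/s

108 ft³/s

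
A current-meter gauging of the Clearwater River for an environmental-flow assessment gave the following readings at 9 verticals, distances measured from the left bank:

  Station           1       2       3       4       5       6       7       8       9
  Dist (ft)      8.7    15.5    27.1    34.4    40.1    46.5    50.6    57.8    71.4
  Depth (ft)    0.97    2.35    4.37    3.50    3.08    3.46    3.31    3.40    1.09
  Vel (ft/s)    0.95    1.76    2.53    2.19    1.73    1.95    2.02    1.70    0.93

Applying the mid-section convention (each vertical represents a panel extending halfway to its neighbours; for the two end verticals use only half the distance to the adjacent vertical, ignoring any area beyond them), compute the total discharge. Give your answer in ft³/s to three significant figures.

368 ft³/s

w_1 = (15.5 − 8.7)/2 = 3.4 ft; q_1 = 0.95 × 0.97 × 3.4 = 3.133 ft³/s
w_2 = (27.1 − 8.7)/2 = 9.2 ft; q_2 = 1.76 × 2.35 × 9.2 = 38.05 ft³/s
w_3 = (34.4 − 15.5)/2 = 9.45 ft; q_3 = 2.53 × 4.37 × 9.45 = 104.5 ft³/s
w_4 = (40.1 − 27.1)/2 = 6.5 ft; q_4 = 2.19 × 3.50 × 6.5 = 49.82 ft³/s
w_5 = (46.5 − 34.4)/2 = 6.05 ft; q_5 = 1.73 × 3.08 × 6.05 = 32.24 ft³/s
w_6 = (50.6 − 40.1)/2 = 5.25 ft; q_6 = 1.95 × 3.46 × 5.25 = 35.42 ft³/s
w_7 = (57.8 − 46.5)/2 = 5.65 ft; q_7 = 2.02 × 3.31 × 5.65 = 37.78 ft³/s
w_8 = (71.4 − 50.6)/2 = 10.4 ft; q_8 = 1.70 × 3.40 × 10.4 = 60.11 ft³/s
w_9 = (71.4 − 57.8)/2 = 6.8 ft; q_9 = 0.93 × 1.09 × 6.8 = 6.893 ft³/s
Q = Σ qᵢ = 367.9 ft³/s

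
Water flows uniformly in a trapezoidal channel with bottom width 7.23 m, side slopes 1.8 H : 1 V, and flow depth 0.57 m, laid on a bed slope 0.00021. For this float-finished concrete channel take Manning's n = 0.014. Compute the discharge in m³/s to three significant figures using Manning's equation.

3.03 m³/s

A = (b + z·y)·y = (7.23 + 1.8×0.57)×0.57 = 4.706 m²
P = b + 2y√(1+z²) = 7.23 + 2×0.57×√(1+1.8²) = 9.577 m
R = A/P = 4.706/9.577 = 0.4914 m
Q = (1/n)·A·R^(2/3)·S^(1/2) = (1/0.014) × 4.706 × 0.4914^(2/3) × 0.00021^(1/2) = 3.033 m³/s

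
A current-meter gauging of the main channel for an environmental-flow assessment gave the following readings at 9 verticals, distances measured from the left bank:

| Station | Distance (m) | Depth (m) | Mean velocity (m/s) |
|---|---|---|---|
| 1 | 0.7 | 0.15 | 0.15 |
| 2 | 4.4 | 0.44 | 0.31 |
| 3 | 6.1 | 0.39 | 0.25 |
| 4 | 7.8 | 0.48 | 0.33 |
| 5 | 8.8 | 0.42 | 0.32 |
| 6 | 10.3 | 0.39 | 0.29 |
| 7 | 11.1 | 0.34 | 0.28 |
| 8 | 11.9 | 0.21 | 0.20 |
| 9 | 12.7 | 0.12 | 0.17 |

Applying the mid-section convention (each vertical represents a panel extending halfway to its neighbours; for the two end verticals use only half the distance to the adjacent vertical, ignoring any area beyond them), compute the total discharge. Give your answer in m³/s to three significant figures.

w_1 = (4.4 − 0.7)/2 = 1.85 m; q_1 = 0.15 × 0.15 × 1.85 = 0.04163 m³/s
w_2 = (6.1 − 0.7)/2 = 2.7 m; q_2 = 0.31 × 0.44 × 2.7 = 0.3683 m³/s
w_3 = (7.8 − 4.4)/2 = 1.7 m; q_3 = 0.25 × 0.39 × 1.7 = 0.1658 m³/s
w_4 = (8.8 − 6.1)/2 = 1.35 m; q_4 = 0.33 × 0.48 × 1.35 = 0.2138 m³/s
w_5 = (10.3 − 7.8)/2 = 1.25 m; q_5 = 0.32 × 0.42 × 1.25 = 0.1680 m³/s
w_6 = (11.1 − 8.8)/2 = 1.15 m; q_6 = 0.29 × 0.39 × 1.15 = 0.1301 m³/s
w_7 = (11.9 − 10.3)/2 = 0.8 m; q_7 = 0.28 × 0.34 × 0.8 = 0.07616 m³/s
w_8 = (12.7 − 11.1)/2 = 0.8 m; q_8 = 0.20 × 0.21 × 0.8 = 0.03360 m³/s
w_9 = (12.7 − 11.9)/2 = 0.4 m; q_9 = 0.17 × 0.12 × 0.4 = 0.008160 m³/s
Q = Σ qᵢ = 1.205 m³/s

1.21 m³/s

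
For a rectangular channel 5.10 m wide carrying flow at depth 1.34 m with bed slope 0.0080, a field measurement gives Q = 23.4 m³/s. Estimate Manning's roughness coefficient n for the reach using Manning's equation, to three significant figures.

0.0240

A = b·y = 5.10 × 1.34 = 6.834 m²
P = b + 2y = 5.10 + 2×1.34 = 7.780 m
R = A/P = 6.834/7.780 = 0.8784 m
n = (1/Q)·A·R^(2/3)·S^(1/2) = (1/23.4) × 6.834 × 0.9172 × 0.08944 = 0.02396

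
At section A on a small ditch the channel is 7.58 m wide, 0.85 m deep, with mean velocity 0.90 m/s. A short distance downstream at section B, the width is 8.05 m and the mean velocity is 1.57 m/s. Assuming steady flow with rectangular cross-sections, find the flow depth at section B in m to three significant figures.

Q = A₁V₁ = (7.58×0.85) × 0.90 = 5.799 m³/s
d₂ = Q/(b₂ V₂) = 5.799/(8.05×1.57) = 0.4588 m

0.459 m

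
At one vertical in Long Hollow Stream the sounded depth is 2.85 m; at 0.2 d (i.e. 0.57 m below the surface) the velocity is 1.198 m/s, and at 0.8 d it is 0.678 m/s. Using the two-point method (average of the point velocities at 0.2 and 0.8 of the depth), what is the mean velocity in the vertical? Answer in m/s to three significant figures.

0.938 m/s

v̄ = (1.198 + 0.678) / 2 = 0.9380 m/s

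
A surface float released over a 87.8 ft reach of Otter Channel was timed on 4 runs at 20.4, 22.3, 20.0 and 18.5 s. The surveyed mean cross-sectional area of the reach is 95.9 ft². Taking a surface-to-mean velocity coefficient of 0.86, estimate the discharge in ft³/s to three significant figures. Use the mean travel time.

t̄ = (20.4 + 22.3 + 20.0 + 18.5) / 4 = 20.3 s
v_surface = L / t̄ = 87.8 / 20.3 = 4.325 ft/s
v_mean = 0.86 × 4.325 = 3.720 ft/s
Q = A × v_mean = 95.9 × 3.720 = 356.7 ft³/s

357 ft³/s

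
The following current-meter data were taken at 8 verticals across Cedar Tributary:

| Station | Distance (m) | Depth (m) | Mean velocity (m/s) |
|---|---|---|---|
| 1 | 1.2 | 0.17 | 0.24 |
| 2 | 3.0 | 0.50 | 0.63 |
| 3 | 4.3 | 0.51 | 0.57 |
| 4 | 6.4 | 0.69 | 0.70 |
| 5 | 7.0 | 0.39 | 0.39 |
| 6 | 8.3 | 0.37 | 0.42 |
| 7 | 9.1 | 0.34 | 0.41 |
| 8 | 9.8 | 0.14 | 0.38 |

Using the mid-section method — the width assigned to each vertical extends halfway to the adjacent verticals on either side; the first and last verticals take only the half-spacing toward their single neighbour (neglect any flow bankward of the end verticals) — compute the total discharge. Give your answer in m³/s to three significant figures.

w_1 = (3.0 − 1.2)/2 = 0.9 m; q_1 = 0.24 × 0.17 × 0.9 = 0.03672 m³/s
w_2 = (4.3 − 1.2)/2 = 1.55 m; q_2 = 0.63 × 0.50 × 1.55 = 0.4883 m³/s
w_3 = (6.4 − 3.0)/2 = 1.7 m; q_3 = 0.57 × 0.51 × 1.7 = 0.4942 m³/s
w_4 = (7.0 − 4.3)/2 = 1.35 m; q_4 = 0.70 × 0.69 × 1.35 = 0.6521 m³/s
w_5 = (8.3 − 6.4)/2 = 0.95 m; q_5 = 0.39 × 0.39 × 0.95 = 0.1445 m³/s
w_6 = (9.1 − 7.0)/2 = 1.05 m; q_6 = 0.42 × 0.37 × 1.05 = 0.1632 m³/s
w_7 = (9.8 − 8.3)/2 = 0.75 m; q_7 = 0.41 × 0.34 × 0.75 = 0.1046 m³/s
w_8 = (9.8 − 9.1)/2 = 0.35 m; q_8 = 0.38 × 0.14 × 0.35 = 0.01862 m³/s
Q = Σ qᵢ = 2.102 m³/s

2.10 m³/s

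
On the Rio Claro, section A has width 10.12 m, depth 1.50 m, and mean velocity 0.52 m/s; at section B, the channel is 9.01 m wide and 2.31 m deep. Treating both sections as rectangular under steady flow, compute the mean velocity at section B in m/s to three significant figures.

0.379 m/s

Q = A₁V₁ = (10.12×1.50) × 0.52 = 7.894 m³/s
A₂ = 9.01 × 2.31 = 20.81 m²
V₂ = Q/A₂ = 7.894/20.81 = 0.3793 m/s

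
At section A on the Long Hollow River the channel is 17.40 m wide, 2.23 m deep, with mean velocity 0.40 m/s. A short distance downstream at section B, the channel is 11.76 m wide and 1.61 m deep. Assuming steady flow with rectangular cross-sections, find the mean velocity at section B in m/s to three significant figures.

Q = A₁V₁ = (17.40×2.23) × 0.40 = 15.52 m³/s
A₂ = 11.76 × 1.61 = 18.93 m²
V₂ = Q/A₂ = 15.52/18.93 = 0.8197 m/s

0.820 m/s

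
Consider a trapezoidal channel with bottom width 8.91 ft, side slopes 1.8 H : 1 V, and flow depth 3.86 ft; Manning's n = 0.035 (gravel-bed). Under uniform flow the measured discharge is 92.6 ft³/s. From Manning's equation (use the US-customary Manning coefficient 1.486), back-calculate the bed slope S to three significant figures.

A = (b + z·y)·y = (8.91 + 1.8×3.86)×3.86 = 61.21 ft²
P = b + 2y√(1+z²) = 8.91 + 2×3.86×√(1+1.8²) = 24.81 ft
R = A/P = 61.21/24.81 = 2.468 ft
S = (Q·n / (1.486·A·R^(2/3)))² = (92.6×0.035 / (1.486×61.21×1.826))² = 0.0003807

0.000381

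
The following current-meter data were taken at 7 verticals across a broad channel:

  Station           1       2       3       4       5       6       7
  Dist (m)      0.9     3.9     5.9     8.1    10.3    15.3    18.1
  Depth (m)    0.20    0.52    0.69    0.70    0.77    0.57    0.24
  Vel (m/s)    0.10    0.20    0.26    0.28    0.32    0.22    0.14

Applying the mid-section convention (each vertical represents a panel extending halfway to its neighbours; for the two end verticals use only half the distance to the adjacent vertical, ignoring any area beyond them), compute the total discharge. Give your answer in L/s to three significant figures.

w_1 = (3.9 − 0.9)/2 = 1.5 m; q_1 = 0.10 × 0.20 × 1.5 = 0.03000 m³/s
w_2 = (5.9 − 0.9)/2 = 2.5 m; q_2 = 0.20 × 0.52 × 2.5 = 0.2600 m³/s
w_3 = (8.1 − 3.9)/2 = 2.1 m; q_3 = 0.26 × 0.69 × 2.1 = 0.3767 m³/s
w_4 = (10.3 − 5.9)/2 = 2.2 m; q_4 = 0.28 × 0.70 × 2.2 = 0.4312 m³/s
w_5 = (15.3 − 8.1)/2 = 3.6 m; q_5 = 0.32 × 0.77 × 3.6 = 0.8870 m³/s
w_6 = (18.1 − 10.3)/2 = 3.9 m; q_6 = 0.22 × 0.57 × 3.9 = 0.4891 m³/s
w_7 = (18.1 − 15.3)/2 = 1.4 m; q_7 = 0.14 × 0.24 × 1.4 = 0.04704 m³/s
Q = Σ qᵢ = 2.521 m³/s
= 2.521 × 1000 = 2521 L/s

2520 L/s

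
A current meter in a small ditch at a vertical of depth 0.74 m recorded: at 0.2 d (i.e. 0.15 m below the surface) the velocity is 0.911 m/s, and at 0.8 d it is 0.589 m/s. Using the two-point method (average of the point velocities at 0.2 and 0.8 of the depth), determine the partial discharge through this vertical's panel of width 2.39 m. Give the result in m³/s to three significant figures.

v̄ = (0.911 + 0.589) / 2 = 0.7500 m/s
q = v̄ × d × w = 0.7500 × 0.74 × 2.39 = 1.326 m³/s

1.33 m³/s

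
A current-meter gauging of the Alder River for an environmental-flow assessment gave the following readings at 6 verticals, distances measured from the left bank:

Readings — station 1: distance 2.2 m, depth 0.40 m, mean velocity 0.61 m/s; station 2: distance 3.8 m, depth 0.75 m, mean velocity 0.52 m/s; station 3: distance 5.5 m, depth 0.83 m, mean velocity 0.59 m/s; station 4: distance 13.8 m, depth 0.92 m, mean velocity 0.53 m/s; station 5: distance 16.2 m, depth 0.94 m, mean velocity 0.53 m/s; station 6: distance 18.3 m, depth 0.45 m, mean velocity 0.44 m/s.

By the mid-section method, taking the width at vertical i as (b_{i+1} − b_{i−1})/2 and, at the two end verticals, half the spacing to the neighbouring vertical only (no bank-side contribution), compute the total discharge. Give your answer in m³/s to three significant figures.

w_1 = (3.8 − 2.2)/2 = 0.8 m; q_1 = 0.61 × 0.40 × 0.8 = 0.1952 m³/s
w_2 = (5.5 − 2.2)/2 = 1.65 m; q_2 = 0.52 × 0.75 × 1.65 = 0.6435 m³/s
w_3 = (13.8 − 3.8)/2 = 5 m; q_3 = 0.59 × 0.83 × 5 = 2.449 m³/s
w_4 = (16.2 − 5.5)/2 = 5.35 m; q_4 = 0.53 × 0.92 × 5.35 = 2.609 m³/s
w_5 = (18.3 − 13.8)/2 = 2.25 m; q_5 = 0.53 × 0.94 × 2.25 = 1.121 m³/s
w_6 = (18.3 − 16.2)/2 = 1.05 m; q_6 = 0.44 × 0.45 × 1.05 = 0.2079 m³/s
Q = Σ qᵢ = 7.225 m³/s

7.22 m³/s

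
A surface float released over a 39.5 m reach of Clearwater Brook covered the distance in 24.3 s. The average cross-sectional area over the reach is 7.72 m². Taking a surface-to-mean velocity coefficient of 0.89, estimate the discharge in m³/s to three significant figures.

v_surface = L / t̄ = 39.5 / 24.3 = 1.626 m/s
v_mean = 0.89 × 1.626 = 1.447 m/s
Q = A × v_mean = 7.72 × 1.447 = 11.17 m³/s

11.2 m³/s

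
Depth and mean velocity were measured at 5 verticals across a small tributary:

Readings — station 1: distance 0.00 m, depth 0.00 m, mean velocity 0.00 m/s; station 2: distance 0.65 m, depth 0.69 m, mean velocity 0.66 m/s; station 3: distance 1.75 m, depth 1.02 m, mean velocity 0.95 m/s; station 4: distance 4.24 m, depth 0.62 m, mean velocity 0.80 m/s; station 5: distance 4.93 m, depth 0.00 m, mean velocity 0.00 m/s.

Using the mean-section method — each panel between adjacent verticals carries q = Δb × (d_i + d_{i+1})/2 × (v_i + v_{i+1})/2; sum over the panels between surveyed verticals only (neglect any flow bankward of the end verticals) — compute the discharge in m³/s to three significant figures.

Panel 1-2: Δb = 0.65 m, d̄ = (0.00+0.69)/2 = 0.345, v̄ = (0.00+0.66)/2 = 0.33 → q = 0.65×0.345×0.33 = 0.07400 m³/s
Panel 2-3: Δb = 1.1 m, d̄ = (0.69+1.02)/2 = 0.855, v̄ = (0.66+0.95)/2 = 0.805 → q = 1.1×0.855×0.805 = 0.7571 m³/s
Panel 3-4: Δb = 2.49 m, d̄ = (1.02+0.62)/2 = 0.82, v̄ = (0.95+0.80)/2 = 0.875 → q = 2.49×0.82×0.875 = 1.787 m³/s
Panel 4-5: Δb = 0.69 m, d̄ = (0.62+0.00)/2 = 0.31, v̄ = (0.80+0.00)/2 = 0.4 → q = 0.69×0.31×0.4 = 0.08556 m³/s
Q = Σ q = 2.703 m³/s

2.70 m³/s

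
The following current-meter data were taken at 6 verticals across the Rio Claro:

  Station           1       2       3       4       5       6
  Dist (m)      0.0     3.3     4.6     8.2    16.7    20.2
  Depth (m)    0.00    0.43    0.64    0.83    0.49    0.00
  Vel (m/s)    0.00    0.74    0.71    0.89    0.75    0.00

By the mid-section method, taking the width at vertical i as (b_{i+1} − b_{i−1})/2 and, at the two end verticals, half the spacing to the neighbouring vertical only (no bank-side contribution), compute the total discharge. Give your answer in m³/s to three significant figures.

w_2 = (4.6 − 0.0)/2 = 2.3 m; q_2 = 0.74 × 0.43 × 2.3 = 0.7319 m³/s
w_3 = (8.2 − 3.3)/2 = 2.45 m; q_3 = 0.71 × 0.64 × 2.45 = 1.113 m³/s
w_4 = (16.7 − 4.6)/2 = 6.05 m; q_4 = 0.89 × 0.83 × 6.05 = 4.469 m³/s
w_5 = (20.2 − 8.2)/2 = 6 m; q_5 = 0.75 × 0.49 × 6 = 2.205 m³/s
Stations 1, 6 contribute zero (depth or velocity is 0).
Q = Σ qᵢ = 8.519 m³/s

8.52 m³/s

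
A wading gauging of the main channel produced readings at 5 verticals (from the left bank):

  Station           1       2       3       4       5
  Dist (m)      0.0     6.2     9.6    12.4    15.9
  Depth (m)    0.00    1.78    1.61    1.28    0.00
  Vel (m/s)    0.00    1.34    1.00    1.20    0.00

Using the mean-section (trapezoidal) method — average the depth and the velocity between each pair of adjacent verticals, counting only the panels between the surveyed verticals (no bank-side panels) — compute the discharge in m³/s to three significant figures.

Panel 1-2: Δb = 6.2 m, d̄ = (0.00+1.78)/2 = 0.89, v̄ = (0.00+1.34)/2 = 0.67 → q = 6.2×0.89×0.67 = 3.697 m³/s
Panel 2-3: Δb = 3.4 m, d̄ = (1.78+1.61)/2 = 1.695, v̄ = (1.34+1.00)/2 = 1.17 → q = 3.4×1.695×1.17 = 6.743 m³/s
Panel 3-4: Δb = 2.8 m, d̄ = (1.61+1.28)/2 = 1.445, v̄ = (1.00+1.20)/2 = 1.1 → q = 2.8×1.445×1.1 = 4.451 m³/s
Panel 4-5: Δb = 3.5 m, d̄ = (1.28+0.00)/2 = 0.64, v̄ = (1.20+0.00)/2 = 0.6 → q = 3.5×0.64×0.6 = 1.344 m³/s
Q = Σ q = 16.23 m³/s

16.2 m³/s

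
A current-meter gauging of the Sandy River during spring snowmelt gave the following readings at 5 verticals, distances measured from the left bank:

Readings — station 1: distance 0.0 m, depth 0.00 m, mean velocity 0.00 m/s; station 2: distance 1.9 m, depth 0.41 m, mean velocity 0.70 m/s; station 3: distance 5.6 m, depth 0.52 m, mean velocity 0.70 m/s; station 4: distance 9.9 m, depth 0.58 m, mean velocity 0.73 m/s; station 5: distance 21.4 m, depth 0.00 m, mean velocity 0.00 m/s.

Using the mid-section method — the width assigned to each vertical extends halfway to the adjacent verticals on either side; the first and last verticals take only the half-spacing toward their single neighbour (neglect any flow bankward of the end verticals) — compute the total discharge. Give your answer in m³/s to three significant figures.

5.60 m³/s

w_2 = (5.6 − 0.0)/2 = 2.8 m; q_2 = 0.70 × 0.41 × 2.8 = 0.8036 m³/s
w_3 = (9.9 − 1.9)/2 = 4 m; q_3 = 0.70 × 0.52 × 4 = 1.456 m³/s
w_4 = (21.4 − 5.6)/2 = 7.9 m; q_4 = 0.73 × 0.58 × 7.9 = 3.345 m³/s
Stations 1, 5 contribute zero (depth or velocity is 0).
Q = Σ qᵢ = 5.604 m³/s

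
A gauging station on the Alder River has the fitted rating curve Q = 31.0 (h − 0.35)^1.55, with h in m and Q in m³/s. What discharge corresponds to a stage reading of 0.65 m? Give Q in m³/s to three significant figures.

Q = 31.0 × (0.65 − 0.35)^1.55 = 31.0 × 0.3^1.55 = 4.796 m³/s

4.80 m³/s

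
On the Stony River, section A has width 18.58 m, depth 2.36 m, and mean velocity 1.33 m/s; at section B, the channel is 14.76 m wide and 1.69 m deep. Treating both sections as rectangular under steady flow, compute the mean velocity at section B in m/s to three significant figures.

Q = A₁V₁ = (18.58×2.36) × 1.33 = 58.32 m³/s
A₂ = 14.76 × 1.69 = 24.94 m²
V₂ = Q/A₂ = 58.32/24.94 = 2.338 m/s

2.34 m/s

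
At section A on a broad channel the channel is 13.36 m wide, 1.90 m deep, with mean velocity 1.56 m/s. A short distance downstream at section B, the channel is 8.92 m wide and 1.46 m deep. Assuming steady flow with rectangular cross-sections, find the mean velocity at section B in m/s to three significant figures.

3.04 m/s

Q = A₁V₁ = (13.36×1.90) × 1.56 = 39.60 m³/s
A₂ = 8.92 × 1.46 = 13.02 m²
V₂ = Q/A₂ = 39.60/13.02 = 3.041 m/s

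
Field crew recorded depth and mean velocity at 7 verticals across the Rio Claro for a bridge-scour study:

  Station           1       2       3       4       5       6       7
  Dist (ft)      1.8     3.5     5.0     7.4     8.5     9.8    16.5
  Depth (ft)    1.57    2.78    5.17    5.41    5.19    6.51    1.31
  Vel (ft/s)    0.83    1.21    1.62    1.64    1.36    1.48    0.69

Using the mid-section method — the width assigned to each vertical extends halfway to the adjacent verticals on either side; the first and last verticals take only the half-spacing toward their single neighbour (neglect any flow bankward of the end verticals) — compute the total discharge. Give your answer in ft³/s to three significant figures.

88.4 ft³/s

w_1 = (3.5 − 1.8)/2 = 0.85 ft; q_1 = 0.83 × 1.57 × 0.85 = 1.108 ft³/s
w_2 = (5.0 − 1.8)/2 = 1.6 ft; q_2 = 1.21 × 2.78 × 1.6 = 5.382 ft³/s
w_3 = (7.4 − 3.5)/2 = 1.95 ft; q_3 = 1.62 × 5.17 × 1.95 = 16.33 ft³/s
w_4 = (8.5 − 5.0)/2 = 1.75 ft; q_4 = 1.64 × 5.41 × 1.75 = 15.53 ft³/s
w_5 = (9.8 − 7.4)/2 = 1.2 ft; q_5 = 1.36 × 5.19 × 1.2 = 8.470 ft³/s
w_6 = (16.5 − 8.5)/2 = 4 ft; q_6 = 1.48 × 6.51 × 4 = 38.54 ft³/s
w_7 = (16.5 − 9.8)/2 = 3.35 ft; q_7 = 0.69 × 1.31 × 3.35 = 3.028 ft³/s
Q = Σ qᵢ = 88.39 ft³/s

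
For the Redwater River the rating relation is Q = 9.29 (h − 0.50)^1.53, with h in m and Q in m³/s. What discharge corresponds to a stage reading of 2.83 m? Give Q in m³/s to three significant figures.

Q = 9.29 × (2.83 − 0.50)^1.53 = 9.29 × 2.33^1.53 = 33.89 m³/s

33.9 m³/s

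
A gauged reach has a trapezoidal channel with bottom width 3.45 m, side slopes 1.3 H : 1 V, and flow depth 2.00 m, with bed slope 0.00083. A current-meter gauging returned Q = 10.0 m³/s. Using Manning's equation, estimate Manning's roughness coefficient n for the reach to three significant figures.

A = (b + z·y)·y = (3.45 + 1.3×2.00)×2.00 = 12.10 m²
P = b + 2y√(1+z²) = 3.45 + 2×2.00×√(1+1.3²) = 10.01 m
R = A/P = 12.10/10.01 = 1.209 m
n = (1/Q)·A·R^(2/3)·S^(1/2) = (1/10.0) × 12.10 × 1.135 × 0.02881 = 0.03956

0.0396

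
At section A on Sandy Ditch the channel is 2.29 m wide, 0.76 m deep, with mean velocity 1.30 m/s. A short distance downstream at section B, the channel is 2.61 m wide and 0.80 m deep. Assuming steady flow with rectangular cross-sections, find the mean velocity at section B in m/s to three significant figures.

Q = A₁V₁ = (2.29×0.76) × 1.30 = 2.263 m³/s
A₂ = 2.61 × 0.80 = 2.088 m²
V₂ = Q/A₂ = 2.263/2.088 = 1.084 m/s

1.08 m/s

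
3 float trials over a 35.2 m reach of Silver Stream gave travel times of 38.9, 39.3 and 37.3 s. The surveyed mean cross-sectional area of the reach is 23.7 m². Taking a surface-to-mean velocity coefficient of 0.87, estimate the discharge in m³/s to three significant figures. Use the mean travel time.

t̄ = (38.9 + 39.3 + 37.3) / 3 = 38.5 s
v_surface = L / t̄ = 35.2 / 38.5 = 0.9143 m/s
v_mean = 0.87 × 0.9143 = 0.7954 m/s
Q = A × v_mean = 23.7 × 0.7954 = 18.85 m³/s

18.9 m³/s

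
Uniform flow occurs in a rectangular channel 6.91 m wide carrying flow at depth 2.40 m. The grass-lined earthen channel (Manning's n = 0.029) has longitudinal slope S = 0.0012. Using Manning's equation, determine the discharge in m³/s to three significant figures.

A = b·y = 6.91 × 2.40 = 16.58 m²
P = b + 2y = 6.91 + 2×2.40 = 11.71 m
R = A/P = 16.58/11.71 = 1.416 m
Q = (1/n)·A·R^(2/3)·S^(1/2) = (1/0.029) × 16.58 × 1.416^(2/3) × 0.0012^(1/2) = 24.98 m³/s

25.0 m³/s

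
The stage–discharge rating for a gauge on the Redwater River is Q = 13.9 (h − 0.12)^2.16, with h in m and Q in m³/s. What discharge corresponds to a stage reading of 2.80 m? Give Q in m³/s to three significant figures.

Q = 13.9 × (2.80 − 0.12)^2.16 = 13.9 × 2.68^2.16 = 116.9 m³/s

117 m³/s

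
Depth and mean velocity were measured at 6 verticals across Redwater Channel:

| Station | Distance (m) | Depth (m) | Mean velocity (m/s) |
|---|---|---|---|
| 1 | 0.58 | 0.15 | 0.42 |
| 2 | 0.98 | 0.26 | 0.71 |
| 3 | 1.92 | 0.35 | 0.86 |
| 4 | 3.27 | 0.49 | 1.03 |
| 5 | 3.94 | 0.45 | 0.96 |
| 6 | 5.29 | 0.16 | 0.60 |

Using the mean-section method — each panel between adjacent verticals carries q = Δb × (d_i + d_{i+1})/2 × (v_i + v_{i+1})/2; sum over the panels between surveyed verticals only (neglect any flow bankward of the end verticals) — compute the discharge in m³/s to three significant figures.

1.44 m³/s

Panel 1-2: Δb = 0.4 m, d̄ = (0.15+0.26)/2 = 0.205, v̄ = (0.42+0.71)/2 = 0.565 → q = 0.4×0.205×0.565 = 0.04633 m³/s
Panel 2-3: Δb = 0.94 m, d̄ = (0.26+0.35)/2 = 0.305, v̄ = (0.71+0.86)/2 = 0.785 → q = 0.94×0.305×0.785 = 0.2251 m³/s
Panel 3-4: Δb = 1.35 m, d̄ = (0.35+0.49)/2 = 0.42, v̄ = (0.86+1.03)/2 = 0.945 → q = 1.35×0.42×0.945 = 0.5358 m³/s
Panel 4-5: Δb = 0.67 m, d̄ = (0.49+0.45)/2 = 0.47, v̄ = (1.03+0.96)/2 = 0.995 → q = 0.67×0.47×0.995 = 0.3133 m³/s
Panel 5-6: Δb = 1.35 m, d̄ = (0.45+0.16)/2 = 0.305, v̄ = (0.96+0.60)/2 = 0.78 → q = 1.35×0.305×0.78 = 0.3212 m³/s
Q = Σ q = 1.442 m³/s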